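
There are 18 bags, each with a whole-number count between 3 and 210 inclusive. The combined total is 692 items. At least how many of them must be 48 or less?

Let j be the number exceeding 48. Then the total is ≥ 49·j + 3·(18 − j) = 54 + 46j.
So 46j ≤ 638 and j ≤ 13; hence at least 18 − 13 = 5 are ≤ 48.
Exactly 5 works: 5 values at 3 and 13 at 49 total 652; raise one of the low values by 40 (still ≤ 48) to hit 692.

5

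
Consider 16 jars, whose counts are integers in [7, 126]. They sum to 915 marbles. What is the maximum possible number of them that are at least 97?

If k of the values are ≥ 97, the total is ≥ 97k + 7(16 − k).
Setting 97k + 7(16 − k) ≤ 915 gives 90k ≤ 803, so k ≤ 8.
k = 8 is achieved by 8 values at 97 and 8 at 7, total 832; add 83 to one value (staying below 97) to reach 915.

8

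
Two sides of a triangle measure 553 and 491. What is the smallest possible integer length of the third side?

63

The third side must exceed |553 − 491| = 62.
The smallest integer above 62 is 63.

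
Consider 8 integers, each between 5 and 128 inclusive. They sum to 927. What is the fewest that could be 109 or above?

Each value short of 109 is at most 108, costing at least 128 − 108 = 20 against the maximum total of 1024.
We can afford to lose at most 1024 − 927 = 97, so at most ⌊97/20⌋ = 4 fall short, and at least 4 are ≥ 109.
Exactly 4 works: 4 values at 128 and 4 at 108 total 944; lower one of the high values by 17 (still ≥ 109) to hit 927.

4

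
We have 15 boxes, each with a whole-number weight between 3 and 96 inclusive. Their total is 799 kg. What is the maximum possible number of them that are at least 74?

10

If k of the values are ≥ 74, the total is ≥ 74k + 3(15 − k).
Setting 74k + 3(15 − k) ≤ 799 gives 71k ≤ 754, so k ≤ 10.
k = 10 is achieved by 10 values at 74 and 5 at 3, total 755; add 44 to one value (staying below 74) to reach 799.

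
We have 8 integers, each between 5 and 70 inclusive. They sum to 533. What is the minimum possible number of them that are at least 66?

3

Suppose at most 8 − j of them reach 66; then j values are ≤ 65 and the rest ≤ 70.
The total is then ≤ 65·j + 70·(8 − j) = 560 − 5j. For this to be ≥ 533 we need j ≤ 5, so at least 8 − 5 = 3 must reach 66.
Exactly 3 works: 3 values at 70 and 5 at 65 total 535; lower one of the high values by 2 (still ≥ 66) to hit 533.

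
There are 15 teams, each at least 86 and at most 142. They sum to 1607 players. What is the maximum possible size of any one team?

142

To make one team as large as possible, make the other 14 as small as possible.
The other 14 contribute at least 14 × 86 = 1204, leaving at most 1607 − 1204 = 403.
But each team is capped at 142, so the maximum is 142.
Achievable: one at 142 and the other 14 totalling 1465, which fits since 14 × 86 ≤ 1465 ≤ 14 × 142.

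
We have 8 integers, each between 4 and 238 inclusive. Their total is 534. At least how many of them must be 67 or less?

Let j be the number exceeding 67. Then the total is ≥ 68·j + 4·(8 − j) = 32 + 64j.
So 64j ≤ 502 and j ≤ 7; hence at least 8 − 7 = 1 are ≤ 67.
Exactly 1 works: 1 value at 4 and 7 at 68 total 480; raise one of the low values by 54 (still ≤ 67) to hit 534.

1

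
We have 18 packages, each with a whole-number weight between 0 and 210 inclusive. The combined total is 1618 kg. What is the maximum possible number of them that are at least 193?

8

Suppose k of them are at least 193. Those contribute at least 193 each and the other 18 − k at least 0 each.
So the total is at least 193k + 0(18 − k) = 0 + 193k. This must be ≤ 1618, giving k ≤ 8.
k = 8 is achieved by 8 values at 193 and 10 at 0, total 1544; add 74 to one value (staying below 193) to reach 1618.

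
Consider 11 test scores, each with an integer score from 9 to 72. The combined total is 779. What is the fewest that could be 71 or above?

If only k of them are at least 71, the other 11 − k are at most 70, so the total is at most k·72 + (11 − k)·70.
This must reach 779, so k·72 + (11 − k)·70 ≥ 779, giving k ≥ 5.
Exactly 5 works: 5 values at 72 and 6 at 70 total 780; lower one of the high values by 1 (still ≥ 71) to hit 779.

5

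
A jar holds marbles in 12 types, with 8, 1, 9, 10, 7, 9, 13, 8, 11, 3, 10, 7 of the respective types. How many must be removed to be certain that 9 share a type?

In the worst case you take as many as possible of each type without reaching 9: 8 + 1 + 8 + 8 + 7 + 8 + 8 + 8 + 8 + 3 + 8 + 7 = 82.
The next one must give 9 of some type, so 82 + 1 = 83.

83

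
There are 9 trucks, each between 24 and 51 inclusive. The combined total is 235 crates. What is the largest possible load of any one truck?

43

Maximizing one value means minimizing the remaining 8.
The other 8 contribute at least 8 × 24 = 192, leaving at most 235 − 192 = 43.
Since 43 ≤ 51, this is achievable: one at 43 and 8 at 24.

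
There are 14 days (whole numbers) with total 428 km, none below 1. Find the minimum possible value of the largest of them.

31

The 14 values sum to 428, so their maximum is at least ⌈428/14⌉ = 31.
Taking 6 copies of 30 and 8 copies of 31 gives exactly 428, so 31 is attained.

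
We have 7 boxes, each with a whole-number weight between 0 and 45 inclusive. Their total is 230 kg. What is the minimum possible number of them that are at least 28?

Each value short of 28 is at most 27, costing at least 45 − 27 = 18 against the maximum total of 315.
We can afford to lose at most 315 − 230 = 85, so at most ⌊85/18⌋ = 4 fall short, and at least 3 are ≥ 28.
Exactly 3 works: 3 values at 45 and 4 at 27 total 243; lower one of the high values by 13 (still ≥ 28) to hit 230.

3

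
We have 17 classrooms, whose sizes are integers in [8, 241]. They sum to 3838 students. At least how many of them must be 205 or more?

Suppose at most 17 − j of them reach 205; then j values are ≤ 204 and the rest ≤ 241.
The total is then ≤ 204·j + 241·(17 − j) = 4097 − 37j. For this to be ≥ 3838 we need j ≤ 7, so at least 17 − 7 = 10 must reach 205.
Exactly 10 works: 10 values at 241 and 7 at 204 total 3838.

10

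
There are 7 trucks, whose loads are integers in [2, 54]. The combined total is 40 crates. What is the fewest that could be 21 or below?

Each value above 21 is at least 22, contributing at least 22 − 2 = 20 above the floor 2.
The sum exceeds the floor total 14 by 26, so at most ⌊26/20⌋ = 1 exceed 21, and at least 6 are ≤ 21.
Exactly 6 works: 6 values at 2 and 1 at 22 total 34; raise one of the low values by 6 (still ≤ 21) to hit 40.

6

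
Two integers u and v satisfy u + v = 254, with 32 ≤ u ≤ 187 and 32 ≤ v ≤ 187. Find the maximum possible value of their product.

For a fixed sum, the product uv is largest when u and v are as close as possible.
Taking u = 127 and v = 127 (both in [32, 187]) gives uv = 16129.

16129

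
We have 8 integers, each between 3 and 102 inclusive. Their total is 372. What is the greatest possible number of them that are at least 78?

4

With k values at 78 or above and the rest at least 3, the sum is at least 24 + 75k.
Since the sum is 372, we need 75k ≤ 348, i.e. k ≤ 4.
k = 4 is achieved by 4 values at 78 and 4 at 3, total 324; add 48 to one value (staying below 78) to reach 372.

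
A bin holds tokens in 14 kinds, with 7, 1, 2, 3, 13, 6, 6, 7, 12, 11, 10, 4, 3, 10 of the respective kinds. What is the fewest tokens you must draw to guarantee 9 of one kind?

In the worst case you take as many as possible of each kind without reaching 9: 7 + 1 + 2 + 3 + 8 + 6 + 6 + 7 + 8 + 8 + 8 + 4 + 3 + 8 = 79.
The next one must give 9 of some kind, so 79 + 1 = 80.

80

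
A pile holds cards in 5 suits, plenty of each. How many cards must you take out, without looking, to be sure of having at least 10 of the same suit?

You could draw 9 of every suit without reaching 10 of any — 45 in all.
One more forces 10 of some suit, so 45 + 1 = 46.

46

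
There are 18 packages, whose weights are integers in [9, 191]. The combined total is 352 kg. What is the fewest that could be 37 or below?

12

Let j be the number exceeding 37. Then the total is ≥ 38·j + 9·(18 − j) = 162 + 29j.
So 29j ≤ 190 and j ≤ 6; hence at least 18 − 6 = 12 are ≤ 37.
Exactly 12 works: 12 values at 9 and 6 at 38 total 336; raise one of the low values by 16 (still ≤ 37) to hit 352.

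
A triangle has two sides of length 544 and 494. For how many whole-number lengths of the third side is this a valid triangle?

The triangle inequality gives |544 − 494| < c < 544 + 494, i.e. 50 < c < 1038.
So c can be any integer from 51 to 1037: 987 values.

987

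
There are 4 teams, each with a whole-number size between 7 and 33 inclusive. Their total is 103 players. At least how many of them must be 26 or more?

If only k of them are at least 26, the other 4 − k are at most 25, so the total is at most k·33 + (4 − k)·25.
This must reach 103, so k·33 + (4 − k)·25 ≥ 103, giving k ≥ 1.
Exactly 1 works: 1 value at 33 and 3 at 25 total 108; lower one of the high values by 5 (still ≥ 26) to hit 103.

1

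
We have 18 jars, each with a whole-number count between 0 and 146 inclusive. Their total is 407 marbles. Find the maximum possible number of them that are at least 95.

4

If k of the values are ≥ 95, the total is ≥ 95k + 0(18 − k).
Setting 95k + 0(18 − k) ≤ 407 gives 95k ≤ 407, so k ≤ 4.
k = 4 is achieved by 4 values at 95 and 14 at 0, total 380; add 27 to one value (staying below 95) to reach 407.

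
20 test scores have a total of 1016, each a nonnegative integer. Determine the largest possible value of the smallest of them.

The average is 1016/20 < 51, so some value is ≤ 50.
Taking 4 copies of 50 and 16 copies of 51 gives exactly 1016, so 50 is attained.

50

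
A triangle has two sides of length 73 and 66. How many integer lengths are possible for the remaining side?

131

The triangle inequality gives |73 − 66| < c < 73 + 66, i.e. 7 < c < 139.
So c can be any integer from 8 to 138: 131 values.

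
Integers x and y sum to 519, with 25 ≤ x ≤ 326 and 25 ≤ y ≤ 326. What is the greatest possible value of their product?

With x + y fixed, xy peaks when the two are closest together.
Taking x = 259 and y = 260 (both in [25, 326]) gives xy = 67340.

67340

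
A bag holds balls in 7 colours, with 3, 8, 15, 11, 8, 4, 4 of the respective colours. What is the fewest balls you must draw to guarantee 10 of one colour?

In the worst case you take as many as possible of each colour without reaching 10: 3 + 8 + 9 + 9 + 8 + 4 + 4 = 45.
The next one must give 10 of some colour, so 45 + 1 = 46.

46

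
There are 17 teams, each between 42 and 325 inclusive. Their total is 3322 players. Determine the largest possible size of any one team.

Maximizing one value means minimizing the remaining 16.
The other 16 contribute at least 16 × 42 = 672, leaving at most 3322 − 672 = 2650.
But each team is capped at 325, so the maximum is 325.
Achievable: one at 325 and the other 16 totalling 2997, which fits since 16 × 42 ≤ 2997 ≤ 16 × 325.

325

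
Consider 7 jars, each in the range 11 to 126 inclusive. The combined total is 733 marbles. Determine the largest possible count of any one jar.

126

To make one jar as large as possible, make the other 6 as small as possible.
The other 6 contribute at least 6 × 11 = 66, leaving at most 733 − 66 = 667.
But each jar is capped at 126, so the maximum is 126.
Achievable: one at 126 and the other 6 totalling 607, which fits since 6 × 11 ≤ 607 ≤ 6 × 126.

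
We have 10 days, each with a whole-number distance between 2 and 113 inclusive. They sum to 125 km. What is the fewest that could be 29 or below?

7

If only k of them are at most 29, the other 10 − k are at least 30, so the total is at least (10 − k)·30 + k·2.
This is ≤ 125, so (10 − k)·30 + 2k ≤ 125, which gives k ≥ 7.
Exactly 7 works: 7 values at 2 and 3 at 30 total 104; raise one of the low values by 21 (still ≤ 29) to hit 125.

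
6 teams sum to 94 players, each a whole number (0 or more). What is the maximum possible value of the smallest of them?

If every one of the 6 were at least 16, the total would be at least 6 × 16 = 96 > 94.
Achievable: 2 of them at 15 and 4 at 16 total 94.

15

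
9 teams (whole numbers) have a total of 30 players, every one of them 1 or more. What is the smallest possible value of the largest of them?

The 9 values sum to 30, so their maximum is at least ⌈30/9⌉ = 4.
Taking 6 copies of 3 and 3 copies of 4 gives exactly 30, so 4 is attained.

4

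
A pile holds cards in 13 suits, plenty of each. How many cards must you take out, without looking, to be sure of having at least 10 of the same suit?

In the worst case you draw 9 of each of the 13 suits: 13 × 9 = 117.
One more forces 10 of some suit, so 117 + 1 = 118.

118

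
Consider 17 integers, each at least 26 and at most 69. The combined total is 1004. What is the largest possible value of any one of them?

69

Maximizing one value means minimizing the remaining 16.
The other 16 contribute at least 16 × 26 = 416, leaving at most 1004 − 416 = 588.
But each integer is capped at 69, so the maximum is 69.
Achievable: one at 69 and the other 16 totalling 935, which fits since 16 × 26 ≤ 935 ≤ 16 × 69.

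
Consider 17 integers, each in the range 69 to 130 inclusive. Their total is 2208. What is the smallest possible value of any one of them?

To make one integer as small as possible, make the other 16 as large as possible.
The other 16 contribute at most 16 × 130 = 2080, leaving at least 2208 − 2080 = 128.
Since 128 ≥ 69, this is achievable: one at 128 and 16 at 130.

128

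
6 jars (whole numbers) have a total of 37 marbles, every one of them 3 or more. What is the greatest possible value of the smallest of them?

If every one of the 6 were at least 7, the total would be at least 6 × 7 = 42 > 37.
Achievable: 5 of them at 6 and 1 at 7 total 37.

6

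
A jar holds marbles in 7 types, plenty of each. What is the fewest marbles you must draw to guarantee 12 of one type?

78

In the worst case you draw 11 of each of the 7 types: 7 × 11 = 77.
One more forces 12 of some type, so 77 + 1 = 78.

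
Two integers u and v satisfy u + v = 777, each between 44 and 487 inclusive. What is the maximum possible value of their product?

uv = u(777 − u) is maximized when u is as near 777/2 as the bounds allow.
Taking u = 388 and v = 389 (both in [44, 487]) gives uv = 150932.

150932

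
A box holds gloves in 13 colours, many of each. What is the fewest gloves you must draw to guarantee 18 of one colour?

You could draw 17 of every colour without reaching 18 of any — 221 in all.
One more forces 18 of some colour, so 221 + 1 = 222.

222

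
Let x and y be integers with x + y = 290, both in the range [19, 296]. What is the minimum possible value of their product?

For a fixed sum, xy is smallest when x and y are as far apart as possible.
The extreme feasible split is x = 19, y = 271, giving xy = 5149.

5149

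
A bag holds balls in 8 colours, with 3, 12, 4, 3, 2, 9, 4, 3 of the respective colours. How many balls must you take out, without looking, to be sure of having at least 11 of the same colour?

39

In the worst case you take as many as possible of each colour without reaching 11: 3 + 10 + 4 + 3 + 2 + 9 + 4 + 3 = 38.
The next one must give 11 of some colour, so 38 + 1 = 39.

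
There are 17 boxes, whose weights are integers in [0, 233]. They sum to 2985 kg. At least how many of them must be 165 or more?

Suppose at most 17 − j of them reach 165; then j values are ≤ 164 and the rest ≤ 233.
The total is then ≤ 164·j + 233·(17 − j) = 3961 − 69j. For this to be ≥ 2985 we need j ≤ 14, so at least 17 − 14 = 3 must reach 165.
Exactly 3 works: 3 values at 233 and 14 at 164 total 2995; lower one of the high values by 10 (still ≥ 165) to hit 2985.

3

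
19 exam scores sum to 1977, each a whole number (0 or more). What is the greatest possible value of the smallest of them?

104

The 19 values sum to 1977, so their minimum is at most ⌊1977/19⌋ = 104.
Taking 18 copies of 104 and 1 copy of 105 gives exactly 1977, so 104 is attained.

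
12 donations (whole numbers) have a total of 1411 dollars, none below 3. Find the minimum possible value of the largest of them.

The average is 1411/12 > 117, so not all 12 can be 117 or less; the largest is ≥ 118.
Taking 5 copies of 117 and 7 copies of 118 gives exactly 1411, so 118 is attained.

118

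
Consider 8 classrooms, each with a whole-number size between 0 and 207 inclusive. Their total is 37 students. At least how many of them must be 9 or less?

Let j be the number exceeding 9. Then the total is ≥ 10·j + 0·(8 − j) = 0 + 10j.
So 10j ≤ 37 and j ≤ 3; hence at least 8 − 3 = 5 are ≤ 9.
Exactly 5 works: 5 values at 0 and 3 at 10 total 30; raise one of the low values by 7 (still ≤ 9) to hit 37.

5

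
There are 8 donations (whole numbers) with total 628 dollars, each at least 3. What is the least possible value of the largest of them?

79

Some value must be at least ⌈628/8⌉ = 79, since 8 × 78 = 624 < 628.
Equality holds with 4 values of 79 and 4 values of 78.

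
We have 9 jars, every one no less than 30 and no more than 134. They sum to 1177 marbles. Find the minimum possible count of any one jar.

105

To make one jar as small as possible, make the other 8 as large as possible.
The other 8 contribute at most 8 × 134 = 1072, leaving at least 1177 − 1072 = 105.
Since 105 ≥ 30, this is achievable: one at 105 and 8 at 134.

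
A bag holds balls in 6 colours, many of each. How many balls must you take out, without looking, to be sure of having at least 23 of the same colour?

133

You could draw 22 of every colour without reaching 23 of any — 132 in all.
One more forces 23 of some colour, so 132 + 1 = 133.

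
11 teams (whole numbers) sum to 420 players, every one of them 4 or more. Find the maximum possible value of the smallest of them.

38

The average is 420/11 < 39, so some value is ≤ 38.
Achievable: 9 of them at 38 and 2 at 39 total 420.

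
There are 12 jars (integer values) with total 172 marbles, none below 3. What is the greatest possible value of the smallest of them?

14

The 12 values sum to 172, so their minimum is at most ⌊172/12⌋ = 14.
Taking 8 copies of 14 and 4 copies of 15 gives exactly 172, so 14 is attained.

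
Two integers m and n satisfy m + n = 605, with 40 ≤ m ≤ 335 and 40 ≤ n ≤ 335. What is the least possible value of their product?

For a fixed sum, mn is smallest when m and n are as far apart as possible.
The extreme feasible split is m = 270, n = 335, giving mn = 90450.

90450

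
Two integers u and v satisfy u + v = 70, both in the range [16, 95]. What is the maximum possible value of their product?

With u + v fixed, uv peaks when the two are closest together.
Taking u = 35 and v = 35 (both in [16, 95]) gives uv = 1225.

1225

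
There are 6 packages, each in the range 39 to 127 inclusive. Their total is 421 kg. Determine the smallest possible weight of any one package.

To make one package as small as possible, make the other 5 as large as possible.
The other 5 can take up 5 × 127 = 635 ≥ 421 − 39, so one package can sit at its floor of 39.
Achievable: one at 39 and the other 5 totalling 382, which fits since 5 × 39 ≤ 382 ≤ 5 × 127.

39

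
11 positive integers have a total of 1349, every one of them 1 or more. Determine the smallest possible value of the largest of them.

The 11 values sum to 1349, so their maximum is at least ⌈1349/11⌉ = 123.
Achievable: 7 of them at 123 and 4 at 122 total 1349.

123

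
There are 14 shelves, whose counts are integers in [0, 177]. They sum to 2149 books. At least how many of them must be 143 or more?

Each value short of 143 is at most 142, costing at least 177 − 142 = 35 against the maximum total of 2478.
We can afford to lose at most 2478 − 2149 = 329, so at most ⌊329/35⌋ = 9 fall short, and at least 5 are ≥ 143.
Exactly 5 works: 5 values at 177 and 9 at 142 total 2163; lower one of the high values by 14 (still ≥ 143) to hit 2149.

5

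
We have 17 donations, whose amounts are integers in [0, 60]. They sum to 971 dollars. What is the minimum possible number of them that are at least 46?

14

Each value short of 46 is at most 45, costing at least 60 − 45 = 15 against the maximum total of 1020.
We can afford to lose at most 1020 − 971 = 49, so at most ⌊49/15⌋ = 3 fall short, and at least 14 are ≥ 46.
Exactly 14 works: 14 values at 60 and 3 at 45 total 975; lower one of the high values by 4 (still ≥ 46) to hit 971.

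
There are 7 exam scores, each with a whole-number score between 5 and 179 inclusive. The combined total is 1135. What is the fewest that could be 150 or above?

Each value short of 150 is at most 149, costing at least 179 − 149 = 30 against the maximum total of 1253.
We can afford to lose at most 1253 − 1135 = 118, so at most ⌊118/30⌋ = 3 fall short, and at least 4 are ≥ 150.
Exactly 4 works: 4 values at 179 and 3 at 149 total 1163; lower one of the high values by 28 (still ≥ 150) to hit 1135.

4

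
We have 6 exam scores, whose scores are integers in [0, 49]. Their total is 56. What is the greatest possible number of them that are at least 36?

1

Suppose k of them are at least 36. Those contribute at least 36 each and the other 6 − k at least 0 each.
So the total is at least 36k + 0(6 − k) = 0 + 36k. This must be ≤ 56, giving k ≤ 1.
k = 1 is achieved by 1 value at 36 and 5 at 0, total 36; add 20 to one value (staying below 36) to reach 56.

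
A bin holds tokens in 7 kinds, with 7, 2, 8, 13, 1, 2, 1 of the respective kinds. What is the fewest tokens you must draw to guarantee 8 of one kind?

In the worst case you take as many as possible of each kind without reaching 8: 7 + 2 + 7 + 7 + 1 + 2 + 1 = 27.
The next one must give 8 of some kind, so 27 + 1 = 28.

28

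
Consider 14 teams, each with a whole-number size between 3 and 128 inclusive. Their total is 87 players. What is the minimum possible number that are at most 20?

Let j be the number exceeding 20. Then the total is ≥ 21·j + 3·(14 − j) = 42 + 18j.
So 18j ≤ 45 and j ≤ 2; hence at least 14 − 2 = 12 are ≤ 20.
Exactly 12 works: 12 values at 3 and 2 at 21 total 78; raise one of the low values by 9 (still ≤ 20) to hit 87.

12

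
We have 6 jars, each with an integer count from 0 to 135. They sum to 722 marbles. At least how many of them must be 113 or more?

3

Suppose at most 6 − j of them reach 113; then j values are ≤ 112 and the rest ≤ 135.
The total is then ≤ 112·j + 135·(6 − j) = 810 − 23j. For this to be ≥ 722 we need j ≤ 3, so at least 6 − 3 = 3 must reach 113.
Exactly 3 works: 3 values at 135 and 3 at 112 total 741; lower one of the high values by 19 (still ≥ 113) to hit 722.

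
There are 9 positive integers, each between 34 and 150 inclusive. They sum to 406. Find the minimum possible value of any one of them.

34

Minimizing one value means maximizing the remaining 8.
The other 8 can take up 8 × 150 = 1200 ≥ 406 − 34, so one integer can sit at its floor of 34.
Achievable: one at 34 and the other 8 totalling 372, which fits since 8 × 34 ≤ 372 ≤ 8 × 150.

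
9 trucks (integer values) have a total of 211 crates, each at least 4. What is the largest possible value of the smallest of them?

The average is 211/9 < 24, so some value is ≤ 23.
Equality holds with 5 values of 23 and 4 values of 24.

23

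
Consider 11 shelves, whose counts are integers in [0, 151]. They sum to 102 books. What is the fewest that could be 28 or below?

Let j be the number exceeding 28. Then the total is ≥ 29·j + 0·(11 − j) = 0 + 29j.
So 29j ≤ 102 and j ≤ 3; hence at least 11 − 3 = 8 are ≤ 28.
Exactly 8 works: 8 values at 0 and 3 at 29 total 87; raise one of the low values by 15 (still ≤ 28) to hit 102.

8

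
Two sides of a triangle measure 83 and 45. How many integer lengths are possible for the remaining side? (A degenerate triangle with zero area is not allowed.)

The triangle inequality gives |83 − 45| < c < 83 + 45, i.e. 38 < c < 128.
So c can be any integer from 39 to 127: 89 values.

89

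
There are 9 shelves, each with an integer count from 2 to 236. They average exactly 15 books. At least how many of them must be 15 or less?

1

The total is 9 × 15 = 135.
Let j be the number exceeding 15. Then the total is ≥ 16·j + 2·(9 − j) = 18 + 14j.
So 14j ≤ 117 and j ≤ 8; hence at least 9 − 8 = 1 are ≤ 15.
Exactly 1 works: 1 value at 2 and 8 at 16 total 130; raise one of the low values by 5 (still ≤ 15) to hit 135.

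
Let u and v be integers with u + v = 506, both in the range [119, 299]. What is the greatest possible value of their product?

64009

For a fixed sum, the product uv is largest when u and v are as close as possible.
Taking u = 253 and v = 253 (both in [119, 299]) gives uv = 64009.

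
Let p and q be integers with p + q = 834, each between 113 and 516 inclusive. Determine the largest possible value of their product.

pq = p(834 − p) is maximized when p is as near 834/2 as the bounds allow.
Taking p = 417 and q = 417 (both in [113, 516]) gives pq = 173889.

173889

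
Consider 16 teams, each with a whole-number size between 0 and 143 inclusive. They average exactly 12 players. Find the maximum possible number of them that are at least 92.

The total is 16 × 12 = 192.
With k values at 92 or above and the rest at least 0, the sum is at least 0 + 92k.
Since the sum is 192, we need 92k ≤ 192, i.e. k ≤ 2.
k = 2 is achieved by 2 values at 92 and 14 at 0, total 184; add 8 to one value (staying below 92) to reach 192.

2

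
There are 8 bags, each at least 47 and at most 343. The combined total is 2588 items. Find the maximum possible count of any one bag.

343

To make one bag as large as possible, make the other 7 as small as possible.
The other 7 contribute at least 7 × 47 = 329, leaving at most 2588 − 329 = 2259.
But each bag is capped at 343, so the maximum is 343.
Achievable: one at 343 and the other 7 totalling 2245, which fits since 7 × 47 ≤ 2245 ≤ 7 × 343.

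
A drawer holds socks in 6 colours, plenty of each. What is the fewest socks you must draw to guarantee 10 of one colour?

In the worst case you draw 9 of each of the 6 colours: 6 × 9 = 54.
One more forces 10 of some colour, so 54 + 1 = 55.

55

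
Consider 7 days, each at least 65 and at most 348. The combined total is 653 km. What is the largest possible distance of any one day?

263

Maximizing one value means minimizing the remaining 6.
The other 6 contribute at least 6 × 65 = 390, leaving at most 653 − 390 = 263.
Since 263 ≤ 348, this is achievable: one at 263 and 6 at 65.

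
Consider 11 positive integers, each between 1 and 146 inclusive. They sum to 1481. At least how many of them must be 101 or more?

Suppose at most 11 − j of them reach 101; then j values are ≤ 100 and the rest ≤ 146.
The total is then ≤ 100·j + 146·(11 − j) = 1606 − 46j. For this to be ≥ 1481 we need j ≤ 2, so at least 11 − 2 = 9 must reach 101.
Exactly 9 works: 9 values at 146 and 2 at 100 total 1514; lower one of the high values by 33 (still ≥ 101) to hit 1481.

9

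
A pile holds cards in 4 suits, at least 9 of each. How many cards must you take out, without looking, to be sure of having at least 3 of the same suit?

You could draw 2 of every suit without reaching 3 of any — 8 in all.
One more forces 3 of some suit, so 8 + 1 = 9.

9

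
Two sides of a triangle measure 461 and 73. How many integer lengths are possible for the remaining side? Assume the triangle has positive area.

The triangle inequality gives |461 − 73| < c < 461 + 73, i.e. 388 < c < 534.
So c can be any integer from 389 to 533: 145 values.

145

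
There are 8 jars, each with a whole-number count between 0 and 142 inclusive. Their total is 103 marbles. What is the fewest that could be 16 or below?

2

Each value above 16 is at least 17, contributing at least 17 − 0 = 17 above the floor 0.
The sum exceeds the floor total 0 by 103, so at most ⌊103/17⌋ = 6 exceed 16, and at least 2 are ≤ 16.
Exactly 2 works: 2 values at 0 and 6 at 17 total 102; raise one of the low values by 1 (still ≤ 16) to hit 103.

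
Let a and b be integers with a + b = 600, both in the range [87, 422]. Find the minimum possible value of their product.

75116

Since a + b is fixed, pushing one of them to its bound minimizes the product.
The extreme feasible split is a = 178, b = 422, giving ab = 75116.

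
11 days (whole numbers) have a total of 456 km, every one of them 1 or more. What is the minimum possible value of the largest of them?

If every one of the 11 were at most 41, the total would be at most 11 × 41 = 451 < 456.
Achievable: 5 of them at 42 and 6 at 41 total 456.

42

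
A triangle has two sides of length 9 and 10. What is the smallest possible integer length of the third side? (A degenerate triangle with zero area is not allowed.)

2

The third side must exceed |9 − 10| = 1.
The smallest integer above 1 is 2.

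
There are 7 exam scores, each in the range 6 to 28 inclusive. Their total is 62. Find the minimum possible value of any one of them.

6

To make one score as small as possible, make the other 6 as large as possible.
The other 6 can take up 6 × 28 = 168 ≥ 62 − 6, so one score can sit at its floor of 6.
Achievable: one at 6 and the other 6 totalling 56, which fits since 6 × 6 ≤ 56 ≤ 6 × 28.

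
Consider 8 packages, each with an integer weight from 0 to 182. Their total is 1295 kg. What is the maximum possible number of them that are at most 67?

1

Suppose k of them are at most 67. Those contribute at most 67 each and the rest at most 182 each.
So the total is at most 67k + 182(8 − k) = 1456 − 115k. This must still be ≥ 1295, so k ≤ 1.
k = 1 is achieved by 1 value at 67 and 7 at 182, total 1341; lower one of the 182's by 46 (still > 67) to reach 1295.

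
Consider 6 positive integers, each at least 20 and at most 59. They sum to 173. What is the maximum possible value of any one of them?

Maximizing one value means minimizing the remaining 5.
The other 5 contribute at least 5 × 20 = 100, leaving at most 173 − 100 = 73.
But each integer is capped at 59, so the maximum is 59.
Achievable: one at 59 and the other 5 totalling 114, which fits since 5 × 20 ≤ 114 ≤ 5 × 59.

59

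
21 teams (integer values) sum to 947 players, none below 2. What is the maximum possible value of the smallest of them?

45

If every one of the 21 were at least 46, the total would be at least 21 × 46 = 966 > 947.
Equality holds with 19 values of 45 and 2 values of 46.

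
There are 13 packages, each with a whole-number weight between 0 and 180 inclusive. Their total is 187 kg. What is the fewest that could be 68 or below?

11

Let j be the number exceeding 68. Then the total is ≥ 69·j + 0·(13 − j) = 0 + 69j.
So 69j ≤ 187 and j ≤ 2; hence at least 13 − 2 = 11 are ≤ 68.
Exactly 11 works: 11 values at 0 and 2 at 69 total 138; raise one of the low values by 49 (still ≤ 68) to hit 187.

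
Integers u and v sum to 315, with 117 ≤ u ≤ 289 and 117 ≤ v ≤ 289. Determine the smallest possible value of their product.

For a fixed sum, uv is smallest when u and v are as far apart as possible.
At the endpoint u = 117, v = 315 − 117 = 198, so uv = 117 × 198 = 23166.

23166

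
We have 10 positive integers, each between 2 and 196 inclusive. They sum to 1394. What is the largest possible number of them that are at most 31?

3

Suppose k of them are at most 31. Those contribute at most 31 each and the rest at most 196 each.
So the total is at most 31k + 196(10 − k) = 1960 − 165k. This must still be ≥ 1394, so k ≤ 3.
k = 3 is achieved by 3 values at 31 and 7 at 196, total 1465; lower one of the 196's by 71 (still > 31) to reach 1394.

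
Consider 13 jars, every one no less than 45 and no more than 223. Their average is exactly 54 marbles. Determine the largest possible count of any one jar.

Maximizing one value means minimizing the remaining 12.
The total is 13 × 54 = 702.
The other 12 contribute at least 12 × 45 = 540, leaving at most 702 − 540 = 162.
Since 162 ≤ 223, this is achievable: one at 162 and 12 at 45.

162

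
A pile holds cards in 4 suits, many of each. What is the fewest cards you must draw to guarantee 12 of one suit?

45

You could draw 11 of every suit without reaching 12 of any — 44 in all.
One more forces 12 of some suit, so 44 + 1 = 45.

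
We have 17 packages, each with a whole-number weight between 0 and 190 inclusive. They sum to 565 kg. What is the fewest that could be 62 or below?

Let j be the number exceeding 62. Then the total is ≥ 63·j + 0·(17 − j) = 0 + 63j.
So 63j ≤ 565 and j ≤ 8; hence at least 17 − 8 = 9 are ≤ 62.
Exactly 9 works: 9 values at 0 and 8 at 63 total 504; raise one of the low values by 61 (still ≤ 62) to hit 565.

9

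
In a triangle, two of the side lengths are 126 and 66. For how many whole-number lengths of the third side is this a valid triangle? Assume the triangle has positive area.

The triangle inequality gives |126 − 66| < c < 126 + 66, i.e. 60 < c < 192.
So c can be any integer from 61 to 191: 131 values.

131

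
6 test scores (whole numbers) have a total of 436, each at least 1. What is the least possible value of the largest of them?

The average is 436/6 > 72, so not all 6 can be 72 or less; the largest is ≥ 73.
Equality holds with 4 values of 73 and 2 values of 72.

73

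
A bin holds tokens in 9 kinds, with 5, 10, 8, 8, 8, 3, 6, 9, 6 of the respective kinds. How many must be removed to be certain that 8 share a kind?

56

In the worst case you take as many as possible of each kind without reaching 8: 5 + 7 + 7 + 7 + 7 + 3 + 6 + 7 + 6 = 55.
The next one must give 8 of some kind, so 55 + 1 = 56.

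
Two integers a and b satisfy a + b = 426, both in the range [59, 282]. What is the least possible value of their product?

ab = a(426 − a) is concave in a, so over [144, 282] it is minimized at an endpoint.
The extreme feasible split is a = 144, b = 282, giving ab = 40608.

40608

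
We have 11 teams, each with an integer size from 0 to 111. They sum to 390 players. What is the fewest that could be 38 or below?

1

Each value above 38 is at least 39, contributing at least 39 − 0 = 39 above the floor 0.
The sum exceeds the floor total 0 by 390, so at most ⌊390/39⌋ = 10 exceed 38, and at least 1 are ≤ 38.
Exactly 1 works: 1 value at 0 and 10 at 39 total 390.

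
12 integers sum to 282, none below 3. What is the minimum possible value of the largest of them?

24

The average is 282/12 > 23, so not all 12 can be 23 or less; the largest is ≥ 24.
Taking 6 copies of 23 and 6 copies of 24 gives exactly 282, so 24 is attained.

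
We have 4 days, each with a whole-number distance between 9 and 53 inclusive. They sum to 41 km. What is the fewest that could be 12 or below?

3

Each value above 12 is at least 13, contributing at least 13 − 9 = 4 above the floor 9.
The sum exceeds the floor total 36 by 5, so at most ⌊5/4⌋ = 1 exceed 12, and at least 3 are ≤ 12.
Exactly 3 works: 3 values at 9 and 1 at 13 total 40; raise one of the low values by 1 (still ≤ 12) to hit 41.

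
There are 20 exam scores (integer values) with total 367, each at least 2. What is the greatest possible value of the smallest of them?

18

The 20 values sum to 367, so their minimum is at most ⌊367/20⌋ = 18.
Achievable: 13 of them at 18 and 7 at 19 total 367.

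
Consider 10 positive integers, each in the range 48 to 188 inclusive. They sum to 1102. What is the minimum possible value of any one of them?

To make one integer as small as possible, make the other 9 as large as possible.
The other 9 can take up 9 × 188 = 1692 ≥ 1102 − 48, so one integer can sit at its floor of 48.
Achievable: one at 48 and the other 9 totalling 1054, which fits since 9 × 48 ≤ 1054 ≤ 9 × 188.

48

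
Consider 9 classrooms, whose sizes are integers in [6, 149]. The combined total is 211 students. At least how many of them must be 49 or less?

6

If only k of them are at most 49, the other 9 − k are at least 50, so the total is at least (9 − k)·50 + k·6.
This is ≤ 211, so (9 − k)·50 + 6k ≤ 211, which gives k ≥ 6.
Exactly 6 works: 6 values at 6 and 3 at 50 total 186; raise one of the low values by 25 (still ≤ 49) to hit 211.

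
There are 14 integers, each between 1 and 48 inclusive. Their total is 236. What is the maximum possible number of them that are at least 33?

Suppose k of them are at least 33. Those contribute at least 33 each and the other 14 − k at least 1 each.
So the total is at least 33k + 1(14 − k) = 14 + 32k. This must be ≤ 236, giving k ≤ 6.
k = 6 is achieved by 6 values at 33 and 8 at 1, total 206; add 30 to one value (staying below 33) to reach 236.

6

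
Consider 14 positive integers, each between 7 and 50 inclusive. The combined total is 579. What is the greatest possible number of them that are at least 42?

13

With k values at 42 or above and the rest at least 7, the sum is at least 98 + 35k.
Since the sum is 579, we need 35k ≤ 481, i.e. k ≤ 13.
k = 13 is achieved by 13 values at 42 and 1 at 7, total 553; add 26 to one value (staying below 42) to reach 579.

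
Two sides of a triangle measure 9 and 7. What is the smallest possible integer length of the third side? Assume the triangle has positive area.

3

The third side must exceed |9 − 7| = 2.
The smallest integer above 2 is 3.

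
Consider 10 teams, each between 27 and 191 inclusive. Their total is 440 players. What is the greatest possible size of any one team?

191

To make one team as large as possible, make the other 9 as small as possible.
The other 9 contribute at least 9 × 27 = 243, leaving at most 440 − 243 = 197.
But each team is capped at 191, so the maximum is 191.
Achievable: one at 191 and the other 9 totalling 249, which fits since 9 × 27 ≤ 249 ≤ 9 × 191.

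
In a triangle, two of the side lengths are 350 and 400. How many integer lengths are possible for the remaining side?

The triangle inequality gives |350 − 400| < c < 350 + 400, i.e. 50 < c < 750.
So c can be any integer from 51 to 749: 699 values.

699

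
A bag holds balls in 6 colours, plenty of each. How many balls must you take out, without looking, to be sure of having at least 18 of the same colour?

In the worst case you draw 17 of each of the 6 colours: 6 × 17 = 102.
One more forces 18 of some colour, so 102 + 1 = 103.

103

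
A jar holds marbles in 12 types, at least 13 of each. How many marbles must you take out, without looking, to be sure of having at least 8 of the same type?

In the worst case you draw 7 of each of the 12 types: 12 × 7 = 84.
One more forces 8 of some type, so 84 + 1 = 85.

85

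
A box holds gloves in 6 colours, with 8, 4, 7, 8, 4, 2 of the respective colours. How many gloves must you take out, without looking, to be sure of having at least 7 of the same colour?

29

In the worst case you take as many as possible of each colour without reaching 7: 6 + 4 + 6 + 6 + 4 + 2 = 28.
The next one must give 7 of some colour, so 28 + 1 = 29.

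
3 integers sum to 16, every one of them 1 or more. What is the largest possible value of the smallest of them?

5

The average is 16/3 < 6, so some value is ≤ 5.
Taking 2 copies of 5 and 1 copy of 6 gives exactly 16, so 5 is attained.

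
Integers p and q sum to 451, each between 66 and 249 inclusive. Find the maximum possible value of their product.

50850

For a fixed sum, the product pq is largest when p and q are as close as possible.
Taking p = 225 and q = 226 (both in [66, 249]) gives pq = 50850.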